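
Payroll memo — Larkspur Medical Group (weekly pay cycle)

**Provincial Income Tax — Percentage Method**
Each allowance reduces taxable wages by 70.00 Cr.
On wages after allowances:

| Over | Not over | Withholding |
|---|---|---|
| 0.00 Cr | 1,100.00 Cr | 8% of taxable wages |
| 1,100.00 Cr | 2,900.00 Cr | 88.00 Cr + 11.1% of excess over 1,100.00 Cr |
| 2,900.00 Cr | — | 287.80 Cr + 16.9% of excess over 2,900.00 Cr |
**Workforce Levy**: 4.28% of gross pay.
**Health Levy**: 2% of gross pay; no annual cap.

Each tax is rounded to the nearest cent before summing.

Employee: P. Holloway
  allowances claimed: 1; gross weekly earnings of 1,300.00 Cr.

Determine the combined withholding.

184.07 Cr

Provincial Income Tax: taxable = 1,300.00 Cr − 1×70.00 Cr = 1,230.00 Cr
  88.00 Cr + 11.1% × (1,230.00 Cr − 1,100.00 Cr) = 88.00 Cr + 11.1% × 130.00 Cr = 102.43 Cr
Workforce Levy: 4.28% × 1,300.00 Cr = 55.64 Cr
Health Levy: 2% × 1,300.00 Cr = 26.00 Cr
Total: 102.43 Cr + 55.64 Cr + 26.00 Cr = 184.07 Cr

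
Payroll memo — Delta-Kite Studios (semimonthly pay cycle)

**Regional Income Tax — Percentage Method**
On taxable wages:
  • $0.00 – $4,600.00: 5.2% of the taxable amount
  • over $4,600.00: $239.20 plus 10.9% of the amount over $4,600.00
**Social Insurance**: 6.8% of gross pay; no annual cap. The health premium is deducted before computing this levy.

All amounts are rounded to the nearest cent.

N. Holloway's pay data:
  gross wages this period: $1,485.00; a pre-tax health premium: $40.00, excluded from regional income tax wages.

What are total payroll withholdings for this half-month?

$173.40

Regional Income Tax: taxable = $1,485.00 − $40.00 = $1,445.00
  5.2% × $1,445.00 = $75.14
Social Insurance: 6.8% × $1,445.00 = $98.26
Total: $75.14 + $98.26 = $173.40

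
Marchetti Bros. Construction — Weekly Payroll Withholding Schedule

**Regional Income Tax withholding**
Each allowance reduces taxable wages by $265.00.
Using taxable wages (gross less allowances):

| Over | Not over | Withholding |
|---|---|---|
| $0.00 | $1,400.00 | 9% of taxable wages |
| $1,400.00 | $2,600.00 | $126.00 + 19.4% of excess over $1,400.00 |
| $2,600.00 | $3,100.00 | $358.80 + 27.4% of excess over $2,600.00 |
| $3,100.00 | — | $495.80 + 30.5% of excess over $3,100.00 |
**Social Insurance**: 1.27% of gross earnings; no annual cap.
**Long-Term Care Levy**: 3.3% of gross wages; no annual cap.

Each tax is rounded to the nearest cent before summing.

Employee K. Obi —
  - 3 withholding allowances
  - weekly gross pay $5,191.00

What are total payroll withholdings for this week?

$1,128.31

Regional Income Tax: taxable = $5,191.00 − 3×$265.00 = $4,396.00
  $495.80 + 30.5% × ($4,396.00 − $3,100.00) = $495.80 + 30.5% × $1,296.00 = $891.08
Social Insurance: 1.27% × $5,191.00 = $65.93
Long-Term Care Levy: 3.3% × $5,191.00 = $171.30
Total: $891.08 + $65.93 + $171.30 = $1,128.31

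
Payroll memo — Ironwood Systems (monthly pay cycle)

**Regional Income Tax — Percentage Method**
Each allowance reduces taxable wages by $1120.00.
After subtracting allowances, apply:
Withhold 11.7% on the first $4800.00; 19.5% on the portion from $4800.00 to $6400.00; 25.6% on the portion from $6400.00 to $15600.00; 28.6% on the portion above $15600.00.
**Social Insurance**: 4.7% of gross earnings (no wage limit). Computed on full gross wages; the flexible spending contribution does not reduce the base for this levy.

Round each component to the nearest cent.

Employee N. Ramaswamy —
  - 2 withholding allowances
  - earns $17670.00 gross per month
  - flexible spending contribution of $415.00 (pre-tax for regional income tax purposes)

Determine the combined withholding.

$3909.53

Regional Income Tax: taxable = $17670.00 − $415.00 − 2×$1120.00 = $15015.00
  $873.60 + 25.6% × ($15015.00 − $6400.00) = $873.60 + 25.6% × $8615.00 = $3079.04
Social Insurance: 4.7% × $17670.00 = $830.49
Total: $3079.04 + $830.49 = $3909.53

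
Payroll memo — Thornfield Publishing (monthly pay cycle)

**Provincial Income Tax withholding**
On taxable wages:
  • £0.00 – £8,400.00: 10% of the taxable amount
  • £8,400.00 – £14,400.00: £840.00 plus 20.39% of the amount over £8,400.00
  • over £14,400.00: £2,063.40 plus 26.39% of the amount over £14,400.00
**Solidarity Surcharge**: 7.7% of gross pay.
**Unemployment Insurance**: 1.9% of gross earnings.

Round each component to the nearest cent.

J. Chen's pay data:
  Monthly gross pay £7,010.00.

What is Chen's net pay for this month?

£5,636.04

Provincial Income Tax: taxable = £7,010.00
  10% × £7,010.00 = £701.00
Solidarity Surcharge: 7.7% × £7,010.00 = £539.77
Unemployment Insurance: 1.9% × £7,010.00 = £133.19
Total withheld: £701.00 + £539.77 + £133.19 = £1,373.96
Net pay: £7,010.00 − £1,373.96 = £5,636.04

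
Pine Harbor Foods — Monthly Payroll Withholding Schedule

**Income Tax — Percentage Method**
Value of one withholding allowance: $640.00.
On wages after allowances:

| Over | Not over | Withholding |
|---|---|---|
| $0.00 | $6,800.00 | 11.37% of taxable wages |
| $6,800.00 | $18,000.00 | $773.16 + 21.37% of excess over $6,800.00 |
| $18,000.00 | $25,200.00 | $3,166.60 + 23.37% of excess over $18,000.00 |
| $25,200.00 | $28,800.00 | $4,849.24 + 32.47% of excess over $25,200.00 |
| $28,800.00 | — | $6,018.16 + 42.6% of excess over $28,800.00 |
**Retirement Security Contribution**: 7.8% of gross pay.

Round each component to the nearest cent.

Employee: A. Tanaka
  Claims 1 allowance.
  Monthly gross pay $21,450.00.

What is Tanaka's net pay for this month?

$15,953.60

Income Tax: taxable = $21,450.00 − 1×$640.00 = $20,810.00
  $3,166.60 + 23.37% × ($20,810.00 − $18,000.00) = $3,166.60 + 23.37% × $2,810.00 = $3,823.30
Retirement Security Contribution: 7.8% × $21,450.00 = $1,673.10
Total withheld: $3,823.30 + $1,673.10 = $5,496.40
Net pay: $21,450.00 − $5,496.40 = $15,953.60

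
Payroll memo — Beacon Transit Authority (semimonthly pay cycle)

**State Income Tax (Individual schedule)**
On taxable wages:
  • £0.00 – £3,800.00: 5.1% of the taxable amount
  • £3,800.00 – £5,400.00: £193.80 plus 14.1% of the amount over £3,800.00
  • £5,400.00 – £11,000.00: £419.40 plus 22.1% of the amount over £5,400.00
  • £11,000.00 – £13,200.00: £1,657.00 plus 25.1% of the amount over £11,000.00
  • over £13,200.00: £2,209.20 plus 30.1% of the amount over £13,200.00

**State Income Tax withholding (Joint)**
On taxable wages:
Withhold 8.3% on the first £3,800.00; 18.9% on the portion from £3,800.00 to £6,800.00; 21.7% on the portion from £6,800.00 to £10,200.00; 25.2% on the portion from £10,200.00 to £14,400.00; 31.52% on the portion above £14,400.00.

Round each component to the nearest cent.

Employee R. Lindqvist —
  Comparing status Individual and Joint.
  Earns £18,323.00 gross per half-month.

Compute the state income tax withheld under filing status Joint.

State Income Tax (Joint): taxable = £18,323.00
  £2,678.60 + 31.52% × (£18,323.00 − £14,400.00) = £2,678.60 + 31.52% × £3,923.00 = £3,915.13

£3,915.13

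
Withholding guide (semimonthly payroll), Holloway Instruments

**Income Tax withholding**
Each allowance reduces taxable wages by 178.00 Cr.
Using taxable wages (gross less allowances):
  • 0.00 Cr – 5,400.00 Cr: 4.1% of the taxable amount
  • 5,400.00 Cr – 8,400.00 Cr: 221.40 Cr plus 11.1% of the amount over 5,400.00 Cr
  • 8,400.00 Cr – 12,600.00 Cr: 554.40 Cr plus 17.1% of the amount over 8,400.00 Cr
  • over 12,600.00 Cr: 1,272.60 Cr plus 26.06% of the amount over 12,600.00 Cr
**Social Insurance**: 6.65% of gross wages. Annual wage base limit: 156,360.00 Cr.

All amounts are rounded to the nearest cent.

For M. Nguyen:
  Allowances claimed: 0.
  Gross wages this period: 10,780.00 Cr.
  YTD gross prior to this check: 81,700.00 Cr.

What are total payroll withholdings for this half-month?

Income Tax: taxable = 10,780.00 Cr
  554.40 Cr + 17.1% × (10,780.00 Cr − 8,400.00 Cr) = 554.40 Cr + 17.1% × 2,380.00 Cr = 961.38 Cr
Social Insurance: 6.65% × 10,780.00 Cr = 716.87 Cr
Total: 961.38 Cr + 716.87 Cr = 1,678.25 Cr

1,678.25 Cr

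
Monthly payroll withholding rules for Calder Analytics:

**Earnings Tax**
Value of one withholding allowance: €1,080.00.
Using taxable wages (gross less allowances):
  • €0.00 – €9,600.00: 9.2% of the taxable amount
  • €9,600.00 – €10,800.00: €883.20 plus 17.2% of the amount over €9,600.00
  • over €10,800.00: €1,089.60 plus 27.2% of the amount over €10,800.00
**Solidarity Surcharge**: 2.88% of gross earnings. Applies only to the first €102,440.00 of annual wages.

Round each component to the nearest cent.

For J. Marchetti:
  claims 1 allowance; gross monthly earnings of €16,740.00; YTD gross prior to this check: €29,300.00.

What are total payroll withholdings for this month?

€2,893.63

Earnings Tax: taxable = €16,740.00 − 1×€1,080.00 = €15,660.00
  €1,089.60 + 27.2% × (€15,660.00 − €10,800.00) = €1,089.60 + 27.2% × €4,860.00 = €2,411.52
Solidarity Surcharge: 2.88% × €16,740.00 = €482.11
Total: €2,411.52 + €482.11 = €2,893.63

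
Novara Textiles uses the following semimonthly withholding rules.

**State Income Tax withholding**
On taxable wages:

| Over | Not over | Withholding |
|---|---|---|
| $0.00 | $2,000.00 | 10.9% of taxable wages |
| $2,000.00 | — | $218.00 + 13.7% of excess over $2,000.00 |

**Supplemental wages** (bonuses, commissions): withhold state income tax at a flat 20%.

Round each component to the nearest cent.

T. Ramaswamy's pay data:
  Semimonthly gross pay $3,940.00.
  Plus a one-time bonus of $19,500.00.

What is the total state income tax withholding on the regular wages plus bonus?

State Income Tax: taxable = $3,940.00
  $218.00 + 13.7% × ($3,940.00 − $2,000.00) = $218.00 + 13.7% × $1,940.00 = $483.78
Supplemental (20% flat on bonus): 20% × $19,500.00 = $3,900.00
Total state income tax: $483.78 + $3,900.00 = $4,383.78

$4,383.78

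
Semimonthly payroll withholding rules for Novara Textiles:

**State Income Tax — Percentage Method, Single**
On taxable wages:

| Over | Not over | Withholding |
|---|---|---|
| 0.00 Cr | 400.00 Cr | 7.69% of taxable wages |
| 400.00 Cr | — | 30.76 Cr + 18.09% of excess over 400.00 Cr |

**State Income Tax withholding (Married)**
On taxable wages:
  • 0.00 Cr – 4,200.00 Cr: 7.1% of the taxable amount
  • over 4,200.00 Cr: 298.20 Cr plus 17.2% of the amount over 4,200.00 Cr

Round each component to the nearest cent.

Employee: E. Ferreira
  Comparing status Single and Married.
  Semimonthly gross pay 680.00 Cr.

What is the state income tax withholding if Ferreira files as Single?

State Income Tax (Single): taxable = 680.00 Cr
  30.76 Cr + 18.09% × (680.00 Cr − 400.00 Cr) = 30.76 Cr + 18.09% × 280.00 Cr = 81.41 Cr

81.41 Cr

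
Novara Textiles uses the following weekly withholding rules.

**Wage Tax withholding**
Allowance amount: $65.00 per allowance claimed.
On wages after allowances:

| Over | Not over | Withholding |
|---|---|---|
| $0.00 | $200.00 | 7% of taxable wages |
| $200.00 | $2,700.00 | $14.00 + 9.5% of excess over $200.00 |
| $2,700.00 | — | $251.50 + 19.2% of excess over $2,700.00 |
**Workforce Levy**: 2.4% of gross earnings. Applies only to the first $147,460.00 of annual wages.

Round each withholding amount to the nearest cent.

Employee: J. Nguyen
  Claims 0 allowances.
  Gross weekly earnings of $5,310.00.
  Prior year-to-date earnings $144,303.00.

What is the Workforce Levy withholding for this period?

Workforce Levy: cap $147,460.00 − YTD $144,303.00 = $3,157.00 subject; 2.4% × $3,157.00 = $75.77

$75.77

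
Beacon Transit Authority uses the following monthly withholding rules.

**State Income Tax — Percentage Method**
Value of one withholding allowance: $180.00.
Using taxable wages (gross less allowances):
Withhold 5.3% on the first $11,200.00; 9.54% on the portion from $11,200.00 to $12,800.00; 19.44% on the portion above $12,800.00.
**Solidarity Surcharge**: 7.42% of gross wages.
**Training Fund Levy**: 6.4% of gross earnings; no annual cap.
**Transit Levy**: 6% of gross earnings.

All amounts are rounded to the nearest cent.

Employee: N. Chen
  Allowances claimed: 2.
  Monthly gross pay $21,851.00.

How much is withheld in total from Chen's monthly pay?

$6,766.63

State Income Tax: taxable = $21,851.00 − 2×$180.00 = $21,491.00
  $746.24 + 19.44% × ($21,491.00 − $12,800.00) = $746.24 + 19.44% × $8,691.00 = $2,435.77
Solidarity Surcharge: 7.42% × $21,851.00 = $1,621.34
Training Fund Levy: 6.4% × $21,851.00 = $1,398.46
Transit Levy: 6% × $21,851.00 = $1,311.06
Total: $2,435.77 + $1,621.34 + $1,398.46 + $1,311.06 = $6,766.63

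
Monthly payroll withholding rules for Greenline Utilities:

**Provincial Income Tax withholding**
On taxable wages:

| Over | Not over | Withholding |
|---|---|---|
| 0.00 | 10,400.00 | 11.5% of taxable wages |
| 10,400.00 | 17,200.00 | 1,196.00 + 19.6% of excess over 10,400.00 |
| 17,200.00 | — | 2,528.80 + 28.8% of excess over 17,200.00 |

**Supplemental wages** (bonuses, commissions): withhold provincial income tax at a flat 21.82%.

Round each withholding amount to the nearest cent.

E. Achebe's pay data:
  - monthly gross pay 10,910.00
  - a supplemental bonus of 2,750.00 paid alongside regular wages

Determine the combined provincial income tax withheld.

1,896.01

Provincial Income Tax: taxable = 10,910.00
  1,196.00 + 19.6% × (10,910.00 − 10,400.00) = 1,196.00 + 19.6% × 510.00 = 1,295.96
Supplemental (21.82% flat on bonus): 21.82% × 2,750.00 = 600.05
Total provincial income tax: 1,295.96 + 600.05 = 1,896.01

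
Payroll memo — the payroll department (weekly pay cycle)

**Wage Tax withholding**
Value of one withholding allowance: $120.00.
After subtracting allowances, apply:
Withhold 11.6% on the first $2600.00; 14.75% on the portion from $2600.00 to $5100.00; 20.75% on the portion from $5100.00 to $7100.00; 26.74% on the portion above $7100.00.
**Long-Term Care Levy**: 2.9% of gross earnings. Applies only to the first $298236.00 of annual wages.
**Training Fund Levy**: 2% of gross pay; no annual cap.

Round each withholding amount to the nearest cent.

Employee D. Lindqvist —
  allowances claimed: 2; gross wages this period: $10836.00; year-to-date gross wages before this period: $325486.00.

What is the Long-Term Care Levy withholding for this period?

Long-Term Care Levy: YTD $325486.00 ≥ cap $298236.00 → $0.00

$0.00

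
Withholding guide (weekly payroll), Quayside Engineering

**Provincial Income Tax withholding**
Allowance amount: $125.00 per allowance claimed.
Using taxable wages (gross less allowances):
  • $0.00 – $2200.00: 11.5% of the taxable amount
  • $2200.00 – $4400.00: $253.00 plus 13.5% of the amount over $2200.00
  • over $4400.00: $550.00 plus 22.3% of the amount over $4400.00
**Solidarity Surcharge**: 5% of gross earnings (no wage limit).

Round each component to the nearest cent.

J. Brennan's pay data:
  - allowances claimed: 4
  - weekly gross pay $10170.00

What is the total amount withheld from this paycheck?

Provincial Income Tax: taxable = $10170.00 − 4×$125.00 = $9670.00
  $550.00 + 22.3% × ($9670.00 − $4400.00) = $550.00 + 22.3% × $5270.00 = $1725.21
Solidarity Surcharge: 5% × $10170.00 = $508.50
Total: $1725.21 + $508.50 = $2233.71

$2233.71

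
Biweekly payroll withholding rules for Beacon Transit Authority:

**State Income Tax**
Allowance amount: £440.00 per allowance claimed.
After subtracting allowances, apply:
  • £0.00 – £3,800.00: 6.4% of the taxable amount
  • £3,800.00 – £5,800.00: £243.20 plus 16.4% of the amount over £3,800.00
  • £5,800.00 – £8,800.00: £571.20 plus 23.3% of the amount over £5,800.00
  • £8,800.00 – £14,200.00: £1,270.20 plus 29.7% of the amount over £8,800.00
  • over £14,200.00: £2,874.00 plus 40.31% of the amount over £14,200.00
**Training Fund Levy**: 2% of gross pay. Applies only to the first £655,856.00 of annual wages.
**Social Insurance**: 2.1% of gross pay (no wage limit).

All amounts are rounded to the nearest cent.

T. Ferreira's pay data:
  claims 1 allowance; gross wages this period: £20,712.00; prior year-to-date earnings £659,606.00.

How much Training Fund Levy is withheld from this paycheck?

Training Fund Levy: YTD £659,606.00 ≥ cap £655,856.00 → £0.00

£0.00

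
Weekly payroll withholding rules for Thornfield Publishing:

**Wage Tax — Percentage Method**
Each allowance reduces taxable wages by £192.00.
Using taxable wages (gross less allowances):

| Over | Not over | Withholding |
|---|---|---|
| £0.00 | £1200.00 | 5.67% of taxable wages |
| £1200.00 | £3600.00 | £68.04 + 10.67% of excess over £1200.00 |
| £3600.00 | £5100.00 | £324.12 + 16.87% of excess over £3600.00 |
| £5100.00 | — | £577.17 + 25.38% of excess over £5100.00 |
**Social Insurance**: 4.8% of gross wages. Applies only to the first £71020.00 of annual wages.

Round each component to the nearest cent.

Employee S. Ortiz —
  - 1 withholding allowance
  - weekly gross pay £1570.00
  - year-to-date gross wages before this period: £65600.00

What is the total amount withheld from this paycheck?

£162.39

Wage Tax: taxable = £1570.00 − 1×£192.00 = £1378.00
  £68.04 + 10.67% × (£1378.00 − £1200.00) = £68.04 + 10.67% × £178.00 = £87.03
Social Insurance: 4.8% × £1570.00 = £75.36
Total: £87.03 + £75.36 = £162.39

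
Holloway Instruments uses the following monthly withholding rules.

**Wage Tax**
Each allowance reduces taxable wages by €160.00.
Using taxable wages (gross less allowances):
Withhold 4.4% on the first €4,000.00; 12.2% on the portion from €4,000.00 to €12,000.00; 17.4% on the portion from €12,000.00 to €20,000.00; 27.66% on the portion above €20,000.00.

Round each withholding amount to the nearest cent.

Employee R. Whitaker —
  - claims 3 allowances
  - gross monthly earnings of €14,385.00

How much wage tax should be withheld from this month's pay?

€1,483.47

Wage Tax: taxable = €14,385.00 − 3×€160.00 = €13,905.00
  €1,152.00 + 17.4% × (€13,905.00 − €12,000.00) = €1,152.00 + 17.4% × €1,905.00 = €1,483.47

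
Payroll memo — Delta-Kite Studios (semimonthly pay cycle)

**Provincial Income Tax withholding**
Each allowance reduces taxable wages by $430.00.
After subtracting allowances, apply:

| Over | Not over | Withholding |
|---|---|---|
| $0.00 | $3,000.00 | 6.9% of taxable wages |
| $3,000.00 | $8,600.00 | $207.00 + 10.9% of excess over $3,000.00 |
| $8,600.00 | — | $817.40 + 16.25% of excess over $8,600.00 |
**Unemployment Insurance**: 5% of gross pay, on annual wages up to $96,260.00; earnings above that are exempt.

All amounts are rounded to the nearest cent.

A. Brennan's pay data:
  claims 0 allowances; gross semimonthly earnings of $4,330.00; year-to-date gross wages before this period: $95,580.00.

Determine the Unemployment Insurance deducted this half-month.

$34.00

Unemployment Insurance: cap $96,260.00 − YTD $95,580.00 = $680.00 subject; 5% × $680.00 = $34.00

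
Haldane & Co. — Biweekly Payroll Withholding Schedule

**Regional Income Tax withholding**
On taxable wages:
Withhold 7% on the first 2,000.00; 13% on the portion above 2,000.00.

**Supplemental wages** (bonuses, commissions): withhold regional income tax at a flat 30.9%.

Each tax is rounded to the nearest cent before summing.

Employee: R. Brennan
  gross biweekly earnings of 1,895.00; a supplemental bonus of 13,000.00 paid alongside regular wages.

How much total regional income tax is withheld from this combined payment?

4,149.65

Regional Income Tax: taxable = 1,895.00
  7% × 1,895.00 = 132.65
Supplemental (30.9% flat on bonus): 30.9% × 13,000.00 = 4,017.00
Total regional income tax: 132.65 + 4,017.00 = 4,149.65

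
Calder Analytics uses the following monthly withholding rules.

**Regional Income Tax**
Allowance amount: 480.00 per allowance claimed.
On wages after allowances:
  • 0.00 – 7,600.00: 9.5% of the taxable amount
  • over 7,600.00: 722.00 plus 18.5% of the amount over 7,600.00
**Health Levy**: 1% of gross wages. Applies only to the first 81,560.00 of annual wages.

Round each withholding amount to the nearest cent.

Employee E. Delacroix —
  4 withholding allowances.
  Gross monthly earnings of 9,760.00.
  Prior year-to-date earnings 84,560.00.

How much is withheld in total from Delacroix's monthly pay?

Regional Income Tax: taxable = 9,760.00 − 4×480.00 = 7,840.00
  722.00 + 18.5% × (7,840.00 − 7,600.00) = 722.00 + 18.5% × 240.00 = 766.40
Health Levy: YTD 84,560.00 ≥ cap 81,560.00 → 0.00
Total: 766.40 + 0.00 = 766.40

766.40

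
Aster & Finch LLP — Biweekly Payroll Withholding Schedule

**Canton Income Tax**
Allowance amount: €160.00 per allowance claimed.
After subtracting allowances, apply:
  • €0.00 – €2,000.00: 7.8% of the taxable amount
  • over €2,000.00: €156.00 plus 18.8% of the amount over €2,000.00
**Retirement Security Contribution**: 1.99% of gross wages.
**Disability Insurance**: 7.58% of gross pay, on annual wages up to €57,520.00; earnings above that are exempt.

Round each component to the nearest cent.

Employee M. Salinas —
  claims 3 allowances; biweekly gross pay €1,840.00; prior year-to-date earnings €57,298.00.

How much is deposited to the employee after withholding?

€1,680.47

Canton Income Tax: taxable = €1,840.00 − 3×€160.00 = €1,360.00
  7.8% × €1,360.00 = €106.08
Retirement Security Contribution: 1.99% × €1,840.00 = €36.62
Disability Insurance: cap €57,520.00 − YTD €57,298.00 = €222.00 subject; 7.58% × €222.00 = €16.83
Total withheld: €106.08 + €36.62 + €16.83 = €159.53
Net pay: €1,840.00 − €159.53 = €1,680.47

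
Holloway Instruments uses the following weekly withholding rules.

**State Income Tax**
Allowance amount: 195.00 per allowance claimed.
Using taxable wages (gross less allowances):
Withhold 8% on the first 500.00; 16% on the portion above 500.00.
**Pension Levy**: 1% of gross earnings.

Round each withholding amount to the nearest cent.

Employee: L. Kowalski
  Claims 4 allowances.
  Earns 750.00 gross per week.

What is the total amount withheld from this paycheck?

State Income Tax: taxable = 750.00 − 4×195.00 = -30.00
  Taxable ≤ 0 → 0.00
Pension Levy: 1% × 750.00 = 7.50
Total: 0.00 + 7.50 = 7.50

7.50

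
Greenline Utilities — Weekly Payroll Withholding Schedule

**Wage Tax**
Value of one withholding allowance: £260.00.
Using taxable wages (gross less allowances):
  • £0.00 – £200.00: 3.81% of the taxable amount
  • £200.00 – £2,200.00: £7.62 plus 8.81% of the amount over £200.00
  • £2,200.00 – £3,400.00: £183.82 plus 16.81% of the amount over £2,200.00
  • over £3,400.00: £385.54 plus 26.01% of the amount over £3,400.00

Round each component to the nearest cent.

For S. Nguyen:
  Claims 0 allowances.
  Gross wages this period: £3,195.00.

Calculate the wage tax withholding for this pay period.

£351.08

Wage Tax: taxable = £3,195.00
  £183.82 + 16.81% × (£3,195.00 − £2,200.00) = £183.82 + 16.81% × £995.00 = £351.08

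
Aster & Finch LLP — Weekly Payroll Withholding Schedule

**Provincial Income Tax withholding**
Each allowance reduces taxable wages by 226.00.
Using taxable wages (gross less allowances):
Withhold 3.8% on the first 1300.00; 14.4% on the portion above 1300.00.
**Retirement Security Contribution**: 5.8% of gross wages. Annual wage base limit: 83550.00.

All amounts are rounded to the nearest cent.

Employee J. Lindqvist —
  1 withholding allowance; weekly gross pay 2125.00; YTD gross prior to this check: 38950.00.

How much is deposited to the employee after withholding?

1866.09

Provincial Income Tax: taxable = 2125.00 − 1×226.00 = 1899.00
  49.40 + 14.4% × (1899.00 − 1300.00) = 49.40 + 14.4% × 599.00 = 135.66
Retirement Security Contribution: 5.8% × 2125.00 = 123.25
Total withheld: 135.66 + 123.25 = 258.91
Net pay: 2125.00 − 258.91 = 1866.09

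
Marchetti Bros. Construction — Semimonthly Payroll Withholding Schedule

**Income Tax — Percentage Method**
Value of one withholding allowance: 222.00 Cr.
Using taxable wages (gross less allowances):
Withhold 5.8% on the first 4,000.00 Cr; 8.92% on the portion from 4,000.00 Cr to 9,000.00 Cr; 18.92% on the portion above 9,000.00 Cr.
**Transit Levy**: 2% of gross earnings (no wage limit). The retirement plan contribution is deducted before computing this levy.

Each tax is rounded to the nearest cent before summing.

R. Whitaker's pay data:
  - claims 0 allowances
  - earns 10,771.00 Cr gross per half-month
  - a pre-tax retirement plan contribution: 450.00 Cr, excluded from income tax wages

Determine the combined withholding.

Income Tax: taxable = 10,771.00 Cr − 450.00 Cr = 10,321.00 Cr
  678.00 Cr + 18.92% × (10,321.00 Cr − 9,000.00 Cr) = 678.00 Cr + 18.92% × 1,321.00 Cr = 927.93 Cr
Transit Levy: 2% × 10,321.00 Cr = 206.42 Cr
Total: 927.93 Cr + 206.42 Cr = 1,134.35 Cr

1,134.35 Cr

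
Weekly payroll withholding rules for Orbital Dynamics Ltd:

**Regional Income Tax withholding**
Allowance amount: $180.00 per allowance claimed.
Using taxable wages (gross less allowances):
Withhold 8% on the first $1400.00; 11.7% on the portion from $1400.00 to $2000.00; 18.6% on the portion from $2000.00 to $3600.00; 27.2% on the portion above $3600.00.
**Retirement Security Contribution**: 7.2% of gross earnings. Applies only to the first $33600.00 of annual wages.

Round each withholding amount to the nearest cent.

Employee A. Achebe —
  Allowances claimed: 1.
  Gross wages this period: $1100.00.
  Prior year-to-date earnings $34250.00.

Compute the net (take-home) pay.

Regional Income Tax: taxable = $1100.00 − 1×$180.00 = $920.00
  8% × $920.00 = $73.60
Retirement Security Contribution: YTD $34250.00 ≥ cap $33600.00 → $0.00
Total withheld: $73.60 + $0.00 = $73.60
Net pay: $1100.00 − $73.60 = $1026.40

$1026.40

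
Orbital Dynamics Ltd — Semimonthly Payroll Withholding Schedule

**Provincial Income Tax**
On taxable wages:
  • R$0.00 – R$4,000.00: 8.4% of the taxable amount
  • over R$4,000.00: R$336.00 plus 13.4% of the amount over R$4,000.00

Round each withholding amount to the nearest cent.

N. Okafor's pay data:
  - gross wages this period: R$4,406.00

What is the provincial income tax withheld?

Provincial Income Tax: taxable = R$4,406.00
  R$336.00 + 13.4% × (R$4,406.00 − R$4,000.00) = R$336.00 + 13.4% × R$406.00 = R$390.40

R$390.40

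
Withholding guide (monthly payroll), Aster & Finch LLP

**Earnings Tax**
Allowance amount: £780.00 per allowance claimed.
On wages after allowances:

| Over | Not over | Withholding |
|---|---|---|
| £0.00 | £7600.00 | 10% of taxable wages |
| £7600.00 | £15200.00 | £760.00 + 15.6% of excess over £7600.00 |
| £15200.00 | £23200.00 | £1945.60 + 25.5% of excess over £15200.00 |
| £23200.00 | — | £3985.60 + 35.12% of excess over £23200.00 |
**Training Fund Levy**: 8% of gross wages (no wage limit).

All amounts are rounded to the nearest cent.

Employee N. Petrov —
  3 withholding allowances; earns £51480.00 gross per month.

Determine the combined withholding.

Earnings Tax: taxable = £51480.00 − 3×£780.00 = £49140.00
  £3985.60 + 35.12% × (£49140.00 − £23200.00) = £3985.60 + 35.12% × £25940.00 = £13095.73
Training Fund Levy: 8% × £51480.00 = £4118.40
Total: £13095.73 + £4118.40 = £17214.13

£17214.13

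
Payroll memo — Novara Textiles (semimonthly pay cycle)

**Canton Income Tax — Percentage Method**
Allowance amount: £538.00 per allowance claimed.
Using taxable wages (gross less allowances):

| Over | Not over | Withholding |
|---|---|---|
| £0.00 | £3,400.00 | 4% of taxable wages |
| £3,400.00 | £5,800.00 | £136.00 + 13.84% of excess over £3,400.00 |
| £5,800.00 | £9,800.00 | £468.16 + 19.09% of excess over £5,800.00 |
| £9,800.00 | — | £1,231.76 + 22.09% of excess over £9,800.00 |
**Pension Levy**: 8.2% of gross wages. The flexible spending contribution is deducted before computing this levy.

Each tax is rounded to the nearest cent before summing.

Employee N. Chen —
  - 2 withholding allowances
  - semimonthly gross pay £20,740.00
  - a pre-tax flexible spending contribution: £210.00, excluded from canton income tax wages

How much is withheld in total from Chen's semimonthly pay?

£5,047.79

Canton Income Tax: taxable = £20,740.00 − £210.00 − 2×£538.00 = £19,454.00
  £1,231.76 + 22.09% × (£19,454.00 − £9,800.00) = £1,231.76 + 22.09% × £9,654.00 = £3,364.33
Pension Levy: 8.2% × £20,530.00 = £1,683.46
Total: £3,364.33 + £1,683.46 = £5,047.79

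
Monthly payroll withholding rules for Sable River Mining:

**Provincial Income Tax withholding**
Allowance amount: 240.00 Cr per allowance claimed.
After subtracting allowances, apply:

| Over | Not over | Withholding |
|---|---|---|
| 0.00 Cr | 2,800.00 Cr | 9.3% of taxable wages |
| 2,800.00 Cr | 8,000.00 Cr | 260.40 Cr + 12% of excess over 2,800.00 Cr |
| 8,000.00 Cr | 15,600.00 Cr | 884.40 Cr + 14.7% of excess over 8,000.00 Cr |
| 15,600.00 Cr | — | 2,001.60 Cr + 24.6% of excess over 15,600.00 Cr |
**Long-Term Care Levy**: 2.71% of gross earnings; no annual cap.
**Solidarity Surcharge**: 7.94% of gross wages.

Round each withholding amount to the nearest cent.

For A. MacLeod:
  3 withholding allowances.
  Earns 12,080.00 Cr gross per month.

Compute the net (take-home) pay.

9,415.16 Cr

Provincial Income Tax: taxable = 12,080.00 Cr − 3×240.00 Cr = 11,360.00 Cr
  884.40 Cr + 14.7% × (11,360.00 Cr − 8,000.00 Cr) = 884.40 Cr + 14.7% × 3,360.00 Cr = 1,378.32 Cr
Long-Term Care Levy: 2.71% × 12,080.00 Cr = 327.37 Cr
Solidarity Surcharge: 7.94% × 12,080.00 Cr = 959.15 Cr
Total withheld: 1,378.32 Cr + 327.37 Cr + 959.15 Cr = 2,664.84 Cr
Net pay: 12,080.00 Cr − 2,664.84 Cr = 9,415.16 Cr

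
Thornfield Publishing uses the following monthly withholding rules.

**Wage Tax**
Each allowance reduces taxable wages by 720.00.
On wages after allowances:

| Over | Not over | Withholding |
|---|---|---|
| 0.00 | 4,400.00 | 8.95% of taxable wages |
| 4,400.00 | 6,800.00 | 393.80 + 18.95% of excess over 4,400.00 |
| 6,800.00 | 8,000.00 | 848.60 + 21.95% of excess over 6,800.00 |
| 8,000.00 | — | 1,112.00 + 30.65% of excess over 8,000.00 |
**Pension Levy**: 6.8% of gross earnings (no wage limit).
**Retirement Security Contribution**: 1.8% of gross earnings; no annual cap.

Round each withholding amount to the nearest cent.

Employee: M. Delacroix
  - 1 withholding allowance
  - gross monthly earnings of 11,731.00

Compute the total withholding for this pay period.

3,043.74

Wage Tax: taxable = 11,731.00 − 1×720.00 = 11,011.00
  1,112.00 + 30.65% × (11,011.00 − 8,000.00) = 1,112.00 + 30.65% × 3,011.00 = 2,034.87
Pension Levy: 6.8% × 11,731.00 = 797.71
Retirement Security Contribution: 1.8% × 11,731.00 = 211.16
Total: 2,034.87 + 797.71 + 211.16 = 3,043.74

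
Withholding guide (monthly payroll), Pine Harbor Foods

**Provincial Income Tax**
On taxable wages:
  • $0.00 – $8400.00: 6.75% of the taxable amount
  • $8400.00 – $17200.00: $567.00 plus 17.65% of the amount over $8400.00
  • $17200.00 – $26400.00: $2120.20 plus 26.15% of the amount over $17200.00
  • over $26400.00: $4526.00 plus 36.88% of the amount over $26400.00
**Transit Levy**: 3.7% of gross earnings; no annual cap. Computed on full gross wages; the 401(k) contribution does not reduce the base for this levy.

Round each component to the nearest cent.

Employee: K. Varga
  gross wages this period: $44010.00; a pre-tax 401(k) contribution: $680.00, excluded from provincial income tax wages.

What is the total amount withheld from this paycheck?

$12398.15

Provincial Income Tax: taxable = $44010.00 − $680.00 = $43330.00
  $4526.00 + 36.88% × ($43330.00 − $26400.00) = $4526.00 + 36.88% × $16930.00 = $10769.78
Transit Levy: 3.7% × $44010.00 = $1628.37
Total: $10769.78 + $1628.37 = $12398.15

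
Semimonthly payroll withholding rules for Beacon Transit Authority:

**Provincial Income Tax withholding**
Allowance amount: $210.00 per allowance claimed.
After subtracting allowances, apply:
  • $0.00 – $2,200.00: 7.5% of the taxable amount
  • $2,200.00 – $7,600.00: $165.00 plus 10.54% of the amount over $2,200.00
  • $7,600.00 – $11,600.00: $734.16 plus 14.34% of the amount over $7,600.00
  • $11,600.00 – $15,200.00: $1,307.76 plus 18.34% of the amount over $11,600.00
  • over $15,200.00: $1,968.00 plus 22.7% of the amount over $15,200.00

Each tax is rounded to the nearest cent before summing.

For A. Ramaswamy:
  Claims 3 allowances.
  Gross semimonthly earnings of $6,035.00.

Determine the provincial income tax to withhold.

Provincial Income Tax: taxable = $6,035.00 − 3×$210.00 = $5,405.00
  $165.00 + 10.54% × ($5,405.00 − $2,200.00) = $165.00 + 10.54% × $3,205.00 = $502.81

$502.81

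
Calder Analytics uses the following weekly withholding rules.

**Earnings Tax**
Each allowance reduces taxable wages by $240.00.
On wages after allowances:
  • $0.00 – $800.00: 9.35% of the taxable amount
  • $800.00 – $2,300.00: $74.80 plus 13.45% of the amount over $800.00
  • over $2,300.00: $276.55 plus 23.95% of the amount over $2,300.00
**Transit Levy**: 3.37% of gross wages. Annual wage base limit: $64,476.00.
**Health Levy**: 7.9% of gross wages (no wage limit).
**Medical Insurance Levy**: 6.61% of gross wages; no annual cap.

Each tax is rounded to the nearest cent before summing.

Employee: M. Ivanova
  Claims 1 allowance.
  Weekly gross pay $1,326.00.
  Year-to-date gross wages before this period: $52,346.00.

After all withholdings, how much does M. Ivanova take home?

Earnings Tax: taxable = $1,326.00 − 1×$240.00 = $1,086.00
  $74.80 + 13.45% × ($1,086.00 − $800.00) = $74.80 + 13.45% × $286.00 = $113.27
Transit Levy: 3.37% × $1,326.00 = $44.69
Health Levy: 7.9% × $1,326.00 = $104.75
Medical Insurance Levy: 6.61% × $1,326.00 = $87.65
Total withheld: $113.27 + $44.69 + $104.75 + $87.65 = $350.36
Net pay: $1,326.00 − $350.36 = $975.64

$975.64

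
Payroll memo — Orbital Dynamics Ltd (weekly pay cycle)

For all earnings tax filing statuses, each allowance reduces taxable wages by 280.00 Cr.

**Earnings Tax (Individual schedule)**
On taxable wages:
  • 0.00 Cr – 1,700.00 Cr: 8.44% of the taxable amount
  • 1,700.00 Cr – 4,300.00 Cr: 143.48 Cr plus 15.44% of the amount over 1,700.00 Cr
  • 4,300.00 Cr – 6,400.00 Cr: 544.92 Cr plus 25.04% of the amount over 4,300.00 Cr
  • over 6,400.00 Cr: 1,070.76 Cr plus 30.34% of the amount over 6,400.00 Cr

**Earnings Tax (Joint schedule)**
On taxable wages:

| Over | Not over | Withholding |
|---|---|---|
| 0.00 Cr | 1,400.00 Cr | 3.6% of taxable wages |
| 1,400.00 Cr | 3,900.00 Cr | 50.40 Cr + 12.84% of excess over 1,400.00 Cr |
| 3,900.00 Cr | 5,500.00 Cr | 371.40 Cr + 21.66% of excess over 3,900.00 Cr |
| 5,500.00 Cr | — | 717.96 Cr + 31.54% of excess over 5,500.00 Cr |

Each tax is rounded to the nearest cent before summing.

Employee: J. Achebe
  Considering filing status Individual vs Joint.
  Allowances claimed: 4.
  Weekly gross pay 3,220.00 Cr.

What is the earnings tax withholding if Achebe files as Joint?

Earnings Tax (Joint): taxable = 3,220.00 Cr − 4×280.00 Cr = 2,100.00 Cr
  50.40 Cr + 12.84% × (2,100.00 Cr − 1,400.00 Cr) = 50.40 Cr + 12.84% × 700.00 Cr = 140.28 Cr

140.28 Cr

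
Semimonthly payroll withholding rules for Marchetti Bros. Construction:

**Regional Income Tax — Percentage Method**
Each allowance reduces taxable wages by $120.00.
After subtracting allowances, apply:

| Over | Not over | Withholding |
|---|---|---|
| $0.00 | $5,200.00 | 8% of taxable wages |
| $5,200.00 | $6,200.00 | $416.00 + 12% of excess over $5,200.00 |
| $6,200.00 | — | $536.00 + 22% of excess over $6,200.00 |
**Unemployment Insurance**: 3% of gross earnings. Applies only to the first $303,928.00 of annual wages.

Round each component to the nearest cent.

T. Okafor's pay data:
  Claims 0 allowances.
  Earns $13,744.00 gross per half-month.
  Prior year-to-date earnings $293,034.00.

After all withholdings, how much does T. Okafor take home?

Regional Income Tax: taxable = $13,744.00
  $536.00 + 22% × ($13,744.00 − $6,200.00) = $536.00 + 22% × $7,544.00 = $2,195.68
Unemployment Insurance: cap $303,928.00 − YTD $293,034.00 = $10,894.00 subject; 3% × $10,894.00 = $326.82
Total withheld: $2,195.68 + $326.82 = $2,522.50
Net pay: $13,744.00 − $2,522.50 = $11,221.50

$11,221.50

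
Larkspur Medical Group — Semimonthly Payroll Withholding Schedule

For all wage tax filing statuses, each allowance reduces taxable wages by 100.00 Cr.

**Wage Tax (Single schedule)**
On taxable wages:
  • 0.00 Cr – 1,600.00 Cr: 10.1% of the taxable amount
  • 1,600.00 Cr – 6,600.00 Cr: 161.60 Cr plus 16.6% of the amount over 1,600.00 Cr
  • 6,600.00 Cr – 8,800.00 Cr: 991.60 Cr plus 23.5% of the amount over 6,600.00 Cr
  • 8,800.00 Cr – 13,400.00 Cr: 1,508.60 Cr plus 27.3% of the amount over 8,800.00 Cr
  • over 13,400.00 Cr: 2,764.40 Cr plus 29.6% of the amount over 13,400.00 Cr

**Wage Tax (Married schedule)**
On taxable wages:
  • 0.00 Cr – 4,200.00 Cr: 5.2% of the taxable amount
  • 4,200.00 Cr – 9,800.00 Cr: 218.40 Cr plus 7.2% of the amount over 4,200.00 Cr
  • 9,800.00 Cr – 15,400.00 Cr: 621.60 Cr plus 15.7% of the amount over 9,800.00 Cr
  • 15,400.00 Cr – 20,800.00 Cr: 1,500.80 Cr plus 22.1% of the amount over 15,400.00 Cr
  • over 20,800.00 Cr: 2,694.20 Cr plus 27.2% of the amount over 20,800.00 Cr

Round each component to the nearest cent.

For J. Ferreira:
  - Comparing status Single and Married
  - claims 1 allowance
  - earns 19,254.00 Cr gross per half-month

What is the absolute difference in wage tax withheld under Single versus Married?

2,137.15 Cr

Wage Tax (Single): taxable = 19,254.00 Cr − 1×100.00 Cr = 19,154.00 Cr
  2,764.40 Cr + 29.6% × (19,154.00 Cr − 13,400.00 Cr) = 2,764.40 Cr + 29.6% × 5,754.00 Cr = 4,467.58 Cr
Wage Tax (Married): taxable = 19,254.00 Cr − 1×100.00 Cr = 19,154.00 Cr
  1,500.80 Cr + 22.1% × (19,154.00 Cr − 15,400.00 Cr) = 1,500.80 Cr + 22.1% × 3,754.00 Cr = 2,330.43 Cr
Difference: |4,467.58 Cr − 2,330.43 Cr| = 2,137.15 Cr (higher under Single)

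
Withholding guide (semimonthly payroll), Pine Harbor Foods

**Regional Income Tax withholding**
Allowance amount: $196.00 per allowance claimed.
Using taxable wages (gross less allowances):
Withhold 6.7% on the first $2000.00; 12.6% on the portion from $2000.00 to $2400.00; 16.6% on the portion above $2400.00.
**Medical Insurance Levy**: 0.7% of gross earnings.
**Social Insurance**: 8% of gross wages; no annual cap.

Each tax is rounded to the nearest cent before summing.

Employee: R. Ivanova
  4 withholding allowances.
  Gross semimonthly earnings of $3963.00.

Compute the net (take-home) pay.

Regional Income Tax: taxable = $3963.00 − 4×$196.00 = $3179.00
  $184.40 + 16.6% × ($3179.00 − $2400.00) = $184.40 + 16.6% × $779.00 = $313.71
Medical Insurance Levy: 0.7% × $3963.00 = $27.74
Social Insurance: 8% × $3963.00 = $317.04
Total withheld: $313.71 + $27.74 + $317.04 = $658.49
Net pay: $3963.00 − $658.49 = $3304.51

$3304.51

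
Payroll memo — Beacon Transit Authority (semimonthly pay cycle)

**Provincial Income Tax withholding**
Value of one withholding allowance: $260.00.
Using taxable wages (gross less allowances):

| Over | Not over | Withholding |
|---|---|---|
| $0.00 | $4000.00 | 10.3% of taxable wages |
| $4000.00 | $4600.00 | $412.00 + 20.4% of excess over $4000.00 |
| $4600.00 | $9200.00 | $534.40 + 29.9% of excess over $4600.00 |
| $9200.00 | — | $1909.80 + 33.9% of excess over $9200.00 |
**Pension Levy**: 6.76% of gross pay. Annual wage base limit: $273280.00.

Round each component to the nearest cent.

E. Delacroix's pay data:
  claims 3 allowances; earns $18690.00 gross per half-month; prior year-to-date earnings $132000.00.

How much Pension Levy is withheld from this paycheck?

$1263.44

Pension Levy: 6.76% × $18690.00 = $1263.44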